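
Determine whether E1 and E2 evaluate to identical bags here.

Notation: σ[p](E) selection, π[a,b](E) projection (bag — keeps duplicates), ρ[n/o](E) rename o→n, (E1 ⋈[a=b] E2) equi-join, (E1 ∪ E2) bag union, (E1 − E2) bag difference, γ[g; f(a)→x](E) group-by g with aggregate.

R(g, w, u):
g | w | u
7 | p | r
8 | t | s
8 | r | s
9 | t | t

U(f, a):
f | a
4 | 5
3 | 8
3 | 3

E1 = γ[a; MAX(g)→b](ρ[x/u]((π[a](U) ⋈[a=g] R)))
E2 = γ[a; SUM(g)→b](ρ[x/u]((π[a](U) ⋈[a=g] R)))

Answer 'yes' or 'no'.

E1 stepwise |·|:
  U → 3
  π[a](U) → 3
  R → 4
  (π[a](U) ⋈[a=g] R) → 2
  ρ[x/u]((π[a](U) ⋈[a=g] R)) → 2
  γ[a; MAX(g)→b](ρ[x/u]((π[a](U) ⋈[a=g] R))) → 1
E2 stepwise |·|:
  U → 3
  π[a](U) → 3
  R → 4
  (π[a](U) ⋈[a=g] R) → 2
  ρ[x/u]((π[a](U) ⋈[a=g] R)) → 2
  γ[a; SUM(g)→b](ρ[x/u]((π[a](U) ⋈[a=g] R))) → 1

E1 result:
a | b
8 | 8
E2 result:
a | b
8 | 16
Witness: (8, 8) appears 1× in E1 but 0× in E2.

no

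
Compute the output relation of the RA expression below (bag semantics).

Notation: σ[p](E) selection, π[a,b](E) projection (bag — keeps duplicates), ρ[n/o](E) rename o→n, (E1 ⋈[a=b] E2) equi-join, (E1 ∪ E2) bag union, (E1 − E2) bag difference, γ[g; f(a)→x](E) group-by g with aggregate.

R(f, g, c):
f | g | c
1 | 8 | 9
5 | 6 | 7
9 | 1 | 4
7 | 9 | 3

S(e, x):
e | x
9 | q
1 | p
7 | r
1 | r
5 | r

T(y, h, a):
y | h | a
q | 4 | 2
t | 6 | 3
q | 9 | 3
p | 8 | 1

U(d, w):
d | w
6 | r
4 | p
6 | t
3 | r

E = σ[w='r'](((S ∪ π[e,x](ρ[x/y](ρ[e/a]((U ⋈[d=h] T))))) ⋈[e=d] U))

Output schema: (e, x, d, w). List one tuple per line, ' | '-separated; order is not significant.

Subexpression sizes:
  S → 5
  U → 4
  T → 4
  (U ⋈[d=h] T) → 3
  ρ[e/a]((U ⋈[d=h] T)) → 3
  ρ[x/y](ρ[e/a]((U ⋈[d=h] T))) → 3
  π[e,x](ρ[x/y](ρ[e/a]((U ⋈[d=h] T)))) → 3
  (S ∪ π[e,x](ρ[x/y](ρ[e/a]((U ⋈[d=h] T))))) → 8
  U → 4
  ((S ∪ π[e,x](ρ[x/y](ρ[e/a]((U ⋈[d=h] T))))) ⋈[e=d] U) → 2
  σ[w='r'](((S ∪ π[e,x](ρ[x/y](ρ[e/a]((U ⋈[d=h] T))))) ⋈[e=d] U)) → 2

== RESULT ==
e | x | d | w
3 | t | 3 | r
3 | t | 3 | r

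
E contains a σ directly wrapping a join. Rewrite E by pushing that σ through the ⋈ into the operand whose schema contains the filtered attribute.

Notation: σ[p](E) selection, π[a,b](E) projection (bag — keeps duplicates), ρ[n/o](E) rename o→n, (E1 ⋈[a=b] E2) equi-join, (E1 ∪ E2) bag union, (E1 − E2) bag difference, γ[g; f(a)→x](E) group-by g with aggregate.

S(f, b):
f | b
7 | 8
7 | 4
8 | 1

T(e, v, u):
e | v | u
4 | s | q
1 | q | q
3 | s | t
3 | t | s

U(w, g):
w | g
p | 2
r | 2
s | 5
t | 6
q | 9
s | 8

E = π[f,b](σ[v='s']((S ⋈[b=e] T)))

σ filters on v, owned by the right side.
E' = π[f,b]((S ⋈[b=e] σ[v='s'](T)))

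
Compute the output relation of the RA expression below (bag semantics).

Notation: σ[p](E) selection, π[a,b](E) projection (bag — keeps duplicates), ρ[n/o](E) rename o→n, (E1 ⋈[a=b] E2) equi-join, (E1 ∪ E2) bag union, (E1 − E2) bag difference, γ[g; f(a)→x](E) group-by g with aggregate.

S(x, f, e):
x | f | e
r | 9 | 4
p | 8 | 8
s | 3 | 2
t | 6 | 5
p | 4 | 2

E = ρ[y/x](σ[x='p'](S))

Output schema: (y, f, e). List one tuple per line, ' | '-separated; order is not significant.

Row counts bottom-up:
  S → 5
  σ[x='p'](S) → 2
  ρ[y/x](σ[x='p'](S)) → 2

== RESULT ==
y | f | e
p | 4 | 2
p | 8 | 8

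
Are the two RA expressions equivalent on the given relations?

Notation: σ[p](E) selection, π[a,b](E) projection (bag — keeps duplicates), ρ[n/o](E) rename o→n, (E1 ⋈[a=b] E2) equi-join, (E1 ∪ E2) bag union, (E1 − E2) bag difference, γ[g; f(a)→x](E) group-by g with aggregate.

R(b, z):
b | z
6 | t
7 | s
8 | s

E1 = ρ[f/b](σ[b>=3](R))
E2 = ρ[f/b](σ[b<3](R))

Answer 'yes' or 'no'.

E1 subexpression sizes:
  R → 3
  σ[b>=3](R) → 3
  ρ[f/b](σ[b>=3](R)) → 3
E2 subexpression sizes:
  R → 3
  σ[b<3](R) → 0
  ρ[f/b](σ[b<3](R)) → 0

E1 result:
f | z
6 | t
7 | s
8 | s
E2 result:
f | z
(0 rows)
Witness: (7, 's') appears 1× in E1 but 0× in E2.

no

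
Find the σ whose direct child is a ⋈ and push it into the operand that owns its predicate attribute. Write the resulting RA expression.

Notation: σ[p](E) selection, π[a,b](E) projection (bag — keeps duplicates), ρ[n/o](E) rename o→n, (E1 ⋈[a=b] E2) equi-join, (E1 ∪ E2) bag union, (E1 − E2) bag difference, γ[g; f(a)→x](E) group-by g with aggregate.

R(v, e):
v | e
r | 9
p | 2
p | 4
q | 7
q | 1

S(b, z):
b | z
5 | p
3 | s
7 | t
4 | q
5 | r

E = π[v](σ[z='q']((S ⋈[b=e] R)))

σ filters on z, owned by the left side.
E' = π[v]((σ[z='q'](S) ⋈[b=e] R))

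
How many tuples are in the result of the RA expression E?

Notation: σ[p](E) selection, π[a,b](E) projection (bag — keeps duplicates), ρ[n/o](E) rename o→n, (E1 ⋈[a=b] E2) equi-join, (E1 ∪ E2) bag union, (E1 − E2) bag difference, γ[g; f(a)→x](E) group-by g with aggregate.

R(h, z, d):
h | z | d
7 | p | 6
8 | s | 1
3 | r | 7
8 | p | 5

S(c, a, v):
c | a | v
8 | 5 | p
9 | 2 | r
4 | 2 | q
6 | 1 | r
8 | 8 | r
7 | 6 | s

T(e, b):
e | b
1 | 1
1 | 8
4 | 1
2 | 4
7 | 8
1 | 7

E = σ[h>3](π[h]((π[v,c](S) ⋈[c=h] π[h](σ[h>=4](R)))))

Subexpression sizes:
  S → 6
  π[v,c](S) → 6
  R → 4
  σ[h>=4](R) → 3
  π[h](σ[h>=4](R)) → 3
  (π[v,c](S) ⋈[c=h] π[h](σ[h>=4](R))) → 5
  π[h]((π[v,c](S) ⋈[c=h] π[h](σ[h>=4](R)))) → 5
  σ[h>3](π[h]((π[v,c](S) ⋈[c=h] π[h](σ[h>=4](R))))) → 5

|E| = 5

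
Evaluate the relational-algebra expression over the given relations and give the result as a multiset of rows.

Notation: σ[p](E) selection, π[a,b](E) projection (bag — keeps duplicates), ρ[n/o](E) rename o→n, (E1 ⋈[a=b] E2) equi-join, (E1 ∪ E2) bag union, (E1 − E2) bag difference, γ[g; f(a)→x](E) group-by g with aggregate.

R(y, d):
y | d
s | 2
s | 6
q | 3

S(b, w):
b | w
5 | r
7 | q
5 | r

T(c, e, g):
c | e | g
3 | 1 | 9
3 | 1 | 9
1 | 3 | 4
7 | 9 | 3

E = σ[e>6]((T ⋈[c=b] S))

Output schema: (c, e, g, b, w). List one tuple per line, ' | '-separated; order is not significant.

Subexpression sizes:
  T → 4
  S → 3
  (T ⋈[c=b] S) → 1
  σ[e>6]((T ⋈[c=b] S)) → 1

== RESULT ==
c | e | g | b | w
7 | 9 | 3 | 7 | q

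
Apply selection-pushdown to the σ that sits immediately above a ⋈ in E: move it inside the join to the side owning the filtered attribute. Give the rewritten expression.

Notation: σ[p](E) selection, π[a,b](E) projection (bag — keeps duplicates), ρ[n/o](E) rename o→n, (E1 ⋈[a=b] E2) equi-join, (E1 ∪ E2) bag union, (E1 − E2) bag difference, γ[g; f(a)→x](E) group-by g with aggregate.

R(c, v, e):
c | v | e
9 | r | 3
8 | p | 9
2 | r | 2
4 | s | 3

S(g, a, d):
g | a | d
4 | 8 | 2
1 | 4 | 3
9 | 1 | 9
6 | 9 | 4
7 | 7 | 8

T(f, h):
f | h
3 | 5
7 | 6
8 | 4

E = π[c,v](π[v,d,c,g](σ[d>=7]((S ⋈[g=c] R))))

σ filters on d, owned by the left side.
E' = π[c,v](π[v,d,c,g]((σ[d>=7](S) ⋈[g=c] R)))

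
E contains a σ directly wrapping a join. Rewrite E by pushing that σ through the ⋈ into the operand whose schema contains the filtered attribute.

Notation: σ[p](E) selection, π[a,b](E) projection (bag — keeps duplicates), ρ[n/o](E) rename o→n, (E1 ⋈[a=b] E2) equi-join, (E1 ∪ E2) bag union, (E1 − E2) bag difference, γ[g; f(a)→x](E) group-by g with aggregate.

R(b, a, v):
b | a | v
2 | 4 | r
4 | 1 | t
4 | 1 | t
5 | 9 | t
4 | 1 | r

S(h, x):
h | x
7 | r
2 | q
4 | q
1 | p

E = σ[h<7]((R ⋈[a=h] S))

σ filters on h, owned by the right side.
E' = (R ⋈[a=h] σ[h<7](S))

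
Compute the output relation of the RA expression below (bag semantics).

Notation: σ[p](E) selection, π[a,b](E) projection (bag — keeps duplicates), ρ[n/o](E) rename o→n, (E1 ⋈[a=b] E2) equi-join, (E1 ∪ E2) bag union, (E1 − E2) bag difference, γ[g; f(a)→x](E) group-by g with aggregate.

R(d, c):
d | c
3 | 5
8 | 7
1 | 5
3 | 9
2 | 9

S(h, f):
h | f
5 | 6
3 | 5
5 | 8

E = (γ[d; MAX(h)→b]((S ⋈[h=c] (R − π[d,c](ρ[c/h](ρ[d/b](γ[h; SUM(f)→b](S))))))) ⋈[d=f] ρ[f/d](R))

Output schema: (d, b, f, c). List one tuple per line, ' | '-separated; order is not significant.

Stepwise |·|:
  S → 3
  R → 5
  S → 3
  γ[h; SUM(f)→b](S) → 2
  ρ[d/b](γ[h; SUM(f)→b](S)) → 2
  ρ[c/h](ρ[d/b](γ[h; SUM(f)→b](S))) → 2
  π[d,c](ρ[c/h](ρ[d/b](γ[h; SUM(f)→b](S)))) → 2
  (R − π[d,c](ρ[c/h](ρ[d/b](γ[h; SUM(f)→b](S))))) → 5
  (S ⋈[h=c] (R − π[d,c](ρ[c/h](ρ[d/b](γ[h; SUM(f)→b](S)))))) → 4
  γ[d; MAX(h)→b]((S ⋈[h=c] (R − π[d,c](ρ[c/h](ρ[d/b](γ[h; SUM(f)→b](S))))))) → 2
  R → 5
  ρ[f/d](R) → 5
  (γ[d; MAX(h)→b]((S ⋈[h=c] (R − π[d,c](ρ[c/h](ρ[d/b](γ[h; SUM(f)→b](S))))))) ⋈[d=f] ρ[f/d](R)) → 3

== RESULT ==
d | b | f | c
1 | 5 | 1 | 5
3 | 5 | 3 | 5
3 | 5 | 3 | 9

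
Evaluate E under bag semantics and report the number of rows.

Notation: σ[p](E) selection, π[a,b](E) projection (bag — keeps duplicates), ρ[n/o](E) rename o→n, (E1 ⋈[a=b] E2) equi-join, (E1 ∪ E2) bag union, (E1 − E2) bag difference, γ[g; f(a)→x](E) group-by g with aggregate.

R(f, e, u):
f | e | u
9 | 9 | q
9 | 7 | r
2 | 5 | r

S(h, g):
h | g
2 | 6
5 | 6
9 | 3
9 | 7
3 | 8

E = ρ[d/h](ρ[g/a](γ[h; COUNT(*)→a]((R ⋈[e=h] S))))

Subexpression sizes:
  R → 3
  S → 5
  (R ⋈[e=h] S) → 3
  γ[h; COUNT(*)→a]((R ⋈[e=h] S)) → 2
  ρ[g/a](γ[h; COUNT(*)→a]((R ⋈[e=h] S))) → 2
  ρ[d/h](ρ[g/a](γ[h; COUNT(*)→a]((R ⋈[e=h] S)))) → 2

|E| = 2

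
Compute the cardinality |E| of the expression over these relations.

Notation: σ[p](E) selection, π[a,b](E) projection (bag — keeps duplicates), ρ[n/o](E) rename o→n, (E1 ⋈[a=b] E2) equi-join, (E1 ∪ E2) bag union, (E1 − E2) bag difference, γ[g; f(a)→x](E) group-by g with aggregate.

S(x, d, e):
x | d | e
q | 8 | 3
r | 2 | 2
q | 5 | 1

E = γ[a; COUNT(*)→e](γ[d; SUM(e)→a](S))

Row counts bottom-up:
  S → 3
  γ[d; SUM(e)→a](S) → 3
  γ[a; COUNT(*)→e](γ[d; SUM(e)→a](S)) → 3

|E| = 3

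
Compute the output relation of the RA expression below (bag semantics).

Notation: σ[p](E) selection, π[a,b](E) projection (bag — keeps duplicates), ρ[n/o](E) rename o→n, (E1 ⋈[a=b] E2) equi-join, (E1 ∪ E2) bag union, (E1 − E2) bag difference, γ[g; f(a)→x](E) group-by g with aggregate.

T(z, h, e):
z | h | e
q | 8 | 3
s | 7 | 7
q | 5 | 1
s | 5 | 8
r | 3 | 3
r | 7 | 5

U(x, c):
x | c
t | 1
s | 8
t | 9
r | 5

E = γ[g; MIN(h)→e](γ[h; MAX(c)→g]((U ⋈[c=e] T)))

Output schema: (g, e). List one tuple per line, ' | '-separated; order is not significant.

Stepwise |·|:
  U → 4
  T → 6
  (U ⋈[c=e] T) → 3
  γ[h; MAX(c)→g]((U ⋈[c=e] T)) → 2
  γ[g; MIN(h)→e](γ[h; MAX(c)→g]((U ⋈[c=e] T))) → 2

== RESULT ==
g | e
5 | 7
8 | 5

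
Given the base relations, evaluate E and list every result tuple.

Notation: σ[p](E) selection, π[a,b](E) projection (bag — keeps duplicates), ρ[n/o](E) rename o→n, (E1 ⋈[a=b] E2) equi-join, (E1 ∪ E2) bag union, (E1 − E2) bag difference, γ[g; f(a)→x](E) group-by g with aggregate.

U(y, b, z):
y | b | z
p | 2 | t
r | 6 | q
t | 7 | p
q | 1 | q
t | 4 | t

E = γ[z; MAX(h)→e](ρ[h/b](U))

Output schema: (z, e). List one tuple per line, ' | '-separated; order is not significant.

Stepwise |·|:
  U → 5
  ρ[h/b](U) → 5
  γ[z; MAX(h)→e](ρ[h/b](U)) → 3

== RESULT ==
z | e
p | 7
q | 6
t | 4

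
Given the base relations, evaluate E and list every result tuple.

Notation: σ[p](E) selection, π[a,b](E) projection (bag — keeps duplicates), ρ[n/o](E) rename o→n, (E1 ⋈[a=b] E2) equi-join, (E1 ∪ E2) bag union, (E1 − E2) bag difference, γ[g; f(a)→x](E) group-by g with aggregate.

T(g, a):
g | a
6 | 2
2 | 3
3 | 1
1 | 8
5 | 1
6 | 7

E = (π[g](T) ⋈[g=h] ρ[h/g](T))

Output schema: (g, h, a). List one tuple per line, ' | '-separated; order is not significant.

Row counts bottom-up:
  T → 6
  π[g](T) → 6
  T → 6
  ρ[h/g](T) → 6
  (π[g](T) ⋈[g=h] ρ[h/g](T)) → 8

== RESULT ==
g | h | a
1 | 1 | 8
2 | 2 | 3
3 | 3 | 1
5 | 5 | 1
6 | 6 | 2
6 | 6 | 2
6 | 6 | 7
6 | 6 | 7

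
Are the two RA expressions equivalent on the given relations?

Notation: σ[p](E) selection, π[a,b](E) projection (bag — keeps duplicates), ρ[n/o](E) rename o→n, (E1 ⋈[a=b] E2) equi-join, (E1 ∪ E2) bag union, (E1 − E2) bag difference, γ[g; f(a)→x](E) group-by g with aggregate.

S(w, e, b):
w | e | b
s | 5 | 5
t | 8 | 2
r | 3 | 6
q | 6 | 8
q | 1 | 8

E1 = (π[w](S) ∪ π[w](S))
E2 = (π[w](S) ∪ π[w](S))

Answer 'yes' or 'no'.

E1 subexpression sizes:
  S → 5
  π[w](S) → 5
  S → 5
  π[w](S) → 5
  (π[w](S) ∪ π[w](S)) → 10
E2 subexpression sizes:
  S → 5
  π[w](S) → 5
  S → 5
  π[w](S) → 5
  (π[w](S) ∪ π[w](S)) → 10

E1 and E2 produce the same multiset:
w
q
q
q
q
r
r
s
s
t
t

yes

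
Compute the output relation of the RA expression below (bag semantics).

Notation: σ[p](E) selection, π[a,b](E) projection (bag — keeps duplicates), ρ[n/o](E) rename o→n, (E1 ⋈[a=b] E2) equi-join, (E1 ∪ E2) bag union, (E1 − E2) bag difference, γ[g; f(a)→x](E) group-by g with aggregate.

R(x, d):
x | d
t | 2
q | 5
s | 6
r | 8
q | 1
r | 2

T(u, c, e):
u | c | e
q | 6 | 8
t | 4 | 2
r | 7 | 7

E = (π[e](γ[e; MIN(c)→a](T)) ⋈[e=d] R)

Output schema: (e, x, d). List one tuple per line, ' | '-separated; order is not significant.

Subexpression sizes:
  T → 3
  γ[e; MIN(c)→a](T) → 3
  π[e](γ[e; MIN(c)→a](T)) → 3
  R → 6
  (π[e](γ[e; MIN(c)→a](T)) ⋈[e=d] R) → 3

== RESULT ==
e | x | d
2 | r | 2
2 | t | 2
8 | r | 8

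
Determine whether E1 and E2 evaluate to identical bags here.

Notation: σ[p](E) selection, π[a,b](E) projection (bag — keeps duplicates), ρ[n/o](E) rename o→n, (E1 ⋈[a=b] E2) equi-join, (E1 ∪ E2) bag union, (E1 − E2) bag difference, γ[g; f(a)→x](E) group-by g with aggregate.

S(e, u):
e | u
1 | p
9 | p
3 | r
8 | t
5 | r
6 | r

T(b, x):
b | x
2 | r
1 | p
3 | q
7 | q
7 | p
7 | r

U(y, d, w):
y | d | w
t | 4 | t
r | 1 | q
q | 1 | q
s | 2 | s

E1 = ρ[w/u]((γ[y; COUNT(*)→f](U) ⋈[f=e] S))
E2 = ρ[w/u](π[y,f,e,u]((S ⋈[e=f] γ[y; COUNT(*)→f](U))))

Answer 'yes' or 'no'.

E1 row counts bottom-up:
  U → 4
  γ[y; COUNT(*)→f](U) → 4
  S → 6
  (γ[y; COUNT(*)→f](U) ⋈[f=e] S) → 4
  ρ[w/u]((γ[y; COUNT(*)→f](U) ⋈[f=e] S)) → 4
E2 row counts bottom-up:
  S → 6
  U → 4
  γ[y; COUNT(*)→f](U) → 4
  (S ⋈[e=f] γ[y; COUNT(*)→f](U)) → 4
  π[y,f,e,u]((S ⋈[e=f] γ[y; COUNT(*)→f](U))) → 4
  ρ[w/u](π[y,f,e,u]((S ⋈[e=f] γ[y; COUNT(*)→f](U)))) → 4

E1 and E2 produce the same multiset:
y | f | e | w
q | 1 | 1 | p
r | 1 | 1 | p
s | 1 | 1 | p
t | 1 | 1 | p

yes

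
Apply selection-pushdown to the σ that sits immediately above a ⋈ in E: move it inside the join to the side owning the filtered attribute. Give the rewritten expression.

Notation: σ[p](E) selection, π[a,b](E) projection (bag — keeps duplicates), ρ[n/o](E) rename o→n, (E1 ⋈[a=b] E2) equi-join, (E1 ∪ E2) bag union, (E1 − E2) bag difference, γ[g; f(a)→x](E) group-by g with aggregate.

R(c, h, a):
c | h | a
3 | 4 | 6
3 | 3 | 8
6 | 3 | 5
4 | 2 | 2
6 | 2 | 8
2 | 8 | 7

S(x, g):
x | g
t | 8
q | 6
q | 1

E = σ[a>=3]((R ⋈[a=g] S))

σ filters on a, owned by the left side.
E' = (σ[a>=3](R) ⋈[a=g] S)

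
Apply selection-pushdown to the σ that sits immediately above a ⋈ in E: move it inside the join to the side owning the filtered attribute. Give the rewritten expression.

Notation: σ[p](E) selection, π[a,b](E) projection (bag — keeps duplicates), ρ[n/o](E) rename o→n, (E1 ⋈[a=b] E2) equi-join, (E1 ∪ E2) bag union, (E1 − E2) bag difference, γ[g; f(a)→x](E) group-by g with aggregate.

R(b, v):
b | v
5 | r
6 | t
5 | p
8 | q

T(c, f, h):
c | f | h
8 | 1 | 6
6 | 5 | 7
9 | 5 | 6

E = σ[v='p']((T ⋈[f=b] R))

σ filters on v, owned by the right side.
E' = (T ⋈[f=b] σ[v='p'](R))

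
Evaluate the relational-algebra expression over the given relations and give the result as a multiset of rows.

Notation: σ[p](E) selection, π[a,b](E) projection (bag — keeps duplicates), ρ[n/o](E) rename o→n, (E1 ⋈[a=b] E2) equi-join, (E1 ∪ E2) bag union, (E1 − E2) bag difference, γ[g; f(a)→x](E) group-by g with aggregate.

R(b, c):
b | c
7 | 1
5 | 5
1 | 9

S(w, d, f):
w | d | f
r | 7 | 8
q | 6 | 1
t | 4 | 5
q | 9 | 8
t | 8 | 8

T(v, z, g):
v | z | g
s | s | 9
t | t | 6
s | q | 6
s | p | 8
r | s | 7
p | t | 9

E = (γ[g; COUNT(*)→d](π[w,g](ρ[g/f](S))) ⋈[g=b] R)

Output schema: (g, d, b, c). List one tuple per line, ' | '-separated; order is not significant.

Stepwise |·|:
  S → 5
  ρ[g/f](S) → 5
  π[w,g](ρ[g/f](S)) → 5
  γ[g; COUNT(*)→d](π[w,g](ρ[g/f](S))) → 3
  R → 3
  (γ[g; COUNT(*)→d](π[w,g](ρ[g/f](S))) ⋈[g=b] R) → 2

== RESULT ==
g | d | b | c
1 | 1 | 1 | 9
5 | 1 | 5 | 5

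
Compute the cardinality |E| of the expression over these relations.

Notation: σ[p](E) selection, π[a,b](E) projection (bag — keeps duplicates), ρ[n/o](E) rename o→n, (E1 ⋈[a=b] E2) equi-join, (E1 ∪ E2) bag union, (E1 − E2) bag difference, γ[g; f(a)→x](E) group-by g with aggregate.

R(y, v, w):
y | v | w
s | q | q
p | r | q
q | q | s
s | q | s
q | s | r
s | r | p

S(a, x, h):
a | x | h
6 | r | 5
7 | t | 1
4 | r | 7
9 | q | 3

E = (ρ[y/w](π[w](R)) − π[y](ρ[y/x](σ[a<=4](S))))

Row counts bottom-up:
  R → 6
  π[w](R) → 6
  ρ[y/w](π[w](R)) → 6
  S → 4
  σ[a<=4](S) → 1
  ρ[y/x](σ[a<=4](S)) → 1
  π[y](ρ[y/x](σ[a<=4](S))) → 1
  (ρ[y/w](π[w](R)) − π[y](ρ[y/x](σ[a<=4](S)))) → 5

|E| = 5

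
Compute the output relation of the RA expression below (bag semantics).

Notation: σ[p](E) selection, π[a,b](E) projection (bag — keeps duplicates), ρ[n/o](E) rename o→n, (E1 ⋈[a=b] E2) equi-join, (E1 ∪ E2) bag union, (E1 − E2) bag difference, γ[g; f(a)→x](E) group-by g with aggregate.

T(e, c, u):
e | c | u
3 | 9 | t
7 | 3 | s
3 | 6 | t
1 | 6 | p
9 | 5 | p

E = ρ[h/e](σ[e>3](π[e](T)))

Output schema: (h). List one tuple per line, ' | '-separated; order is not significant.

Row counts bottom-up:
  T → 5
  π[e](T) → 5
  σ[e>3](π[e](T)) → 2
  ρ[h/e](σ[e>3](π[e](T))) → 2

== RESULT ==
h
7
9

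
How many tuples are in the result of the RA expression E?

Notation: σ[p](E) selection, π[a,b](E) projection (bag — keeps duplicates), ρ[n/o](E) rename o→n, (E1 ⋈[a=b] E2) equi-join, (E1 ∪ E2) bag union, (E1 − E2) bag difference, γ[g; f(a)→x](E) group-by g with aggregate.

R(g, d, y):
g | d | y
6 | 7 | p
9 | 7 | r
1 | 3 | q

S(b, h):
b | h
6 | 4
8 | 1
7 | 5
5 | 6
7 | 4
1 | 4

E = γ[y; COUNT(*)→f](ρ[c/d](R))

Stepwise |·|:
  R → 3
  ρ[c/d](R) → 3
  γ[y; COUNT(*)→f](ρ[c/d](R)) → 3

|E| = 3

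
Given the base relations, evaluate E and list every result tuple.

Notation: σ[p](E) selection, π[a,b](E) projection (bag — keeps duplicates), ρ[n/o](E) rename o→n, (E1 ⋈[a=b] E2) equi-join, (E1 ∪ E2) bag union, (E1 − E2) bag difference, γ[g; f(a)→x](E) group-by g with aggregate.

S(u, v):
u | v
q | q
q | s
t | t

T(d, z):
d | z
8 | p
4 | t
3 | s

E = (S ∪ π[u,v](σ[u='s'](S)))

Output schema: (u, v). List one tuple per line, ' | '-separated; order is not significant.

Stepwise |·|:
  S → 3
  S → 3
  σ[u='s'](S) → 0
  π[u,v](σ[u='s'](S)) → 0
  (S ∪ π[u,v](σ[u='s'](S))) → 3

== RESULT ==
u | v
q | q
q | s
t | t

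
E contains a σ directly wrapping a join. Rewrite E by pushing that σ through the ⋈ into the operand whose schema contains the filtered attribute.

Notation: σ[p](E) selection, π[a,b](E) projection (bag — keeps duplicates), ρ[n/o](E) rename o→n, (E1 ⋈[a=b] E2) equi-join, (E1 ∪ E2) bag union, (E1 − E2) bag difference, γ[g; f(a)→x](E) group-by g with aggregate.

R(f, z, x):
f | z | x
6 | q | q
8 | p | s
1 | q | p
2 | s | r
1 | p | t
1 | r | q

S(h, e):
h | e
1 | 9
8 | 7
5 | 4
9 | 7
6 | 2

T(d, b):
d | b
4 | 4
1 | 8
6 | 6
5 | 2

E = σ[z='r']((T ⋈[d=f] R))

σ filters on z, owned by the right side.
E' = (T ⋈[d=f] σ[z='r'](R))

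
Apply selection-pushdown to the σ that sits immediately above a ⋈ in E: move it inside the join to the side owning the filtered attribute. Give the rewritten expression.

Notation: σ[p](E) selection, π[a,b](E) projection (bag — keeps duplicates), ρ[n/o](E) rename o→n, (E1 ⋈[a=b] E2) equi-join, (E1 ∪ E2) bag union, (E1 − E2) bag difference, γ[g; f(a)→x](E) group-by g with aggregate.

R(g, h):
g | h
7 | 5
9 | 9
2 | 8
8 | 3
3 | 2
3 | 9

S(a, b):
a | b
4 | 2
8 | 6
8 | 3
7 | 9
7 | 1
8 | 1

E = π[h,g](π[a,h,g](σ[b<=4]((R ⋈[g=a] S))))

σ filters on b, owned by the right side.
E' = π[h,g](π[a,h,g]((R ⋈[g=a] σ[b<=4](S))))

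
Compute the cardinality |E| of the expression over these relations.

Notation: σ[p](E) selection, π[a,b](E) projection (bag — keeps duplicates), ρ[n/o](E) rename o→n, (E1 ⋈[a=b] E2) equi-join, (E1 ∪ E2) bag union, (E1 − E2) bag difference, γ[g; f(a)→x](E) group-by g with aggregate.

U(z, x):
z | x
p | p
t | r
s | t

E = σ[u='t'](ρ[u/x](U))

Stepwise |·|:
  U → 3
  ρ[u/x](U) → 3
  σ[u='t'](ρ[u/x](U)) → 1

|E| = 1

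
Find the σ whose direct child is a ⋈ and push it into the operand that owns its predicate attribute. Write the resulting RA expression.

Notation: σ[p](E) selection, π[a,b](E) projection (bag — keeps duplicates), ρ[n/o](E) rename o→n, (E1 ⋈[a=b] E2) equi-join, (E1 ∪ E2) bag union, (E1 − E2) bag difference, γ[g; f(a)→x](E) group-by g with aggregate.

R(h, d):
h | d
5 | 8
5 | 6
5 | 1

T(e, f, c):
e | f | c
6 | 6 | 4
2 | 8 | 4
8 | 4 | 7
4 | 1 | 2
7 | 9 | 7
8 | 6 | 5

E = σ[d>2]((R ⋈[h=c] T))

σ filters on d, owned by the left side.
E' = (σ[d>2](R) ⋈[h=c] T)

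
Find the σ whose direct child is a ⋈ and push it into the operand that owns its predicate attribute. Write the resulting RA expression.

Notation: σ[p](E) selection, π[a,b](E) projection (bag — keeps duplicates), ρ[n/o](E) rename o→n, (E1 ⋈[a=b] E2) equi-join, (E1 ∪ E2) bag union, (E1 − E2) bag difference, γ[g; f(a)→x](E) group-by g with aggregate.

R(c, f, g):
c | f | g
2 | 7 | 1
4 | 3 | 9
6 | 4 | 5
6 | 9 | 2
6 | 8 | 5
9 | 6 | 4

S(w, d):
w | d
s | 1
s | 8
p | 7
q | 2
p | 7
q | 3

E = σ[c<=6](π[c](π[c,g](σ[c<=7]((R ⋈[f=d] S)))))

σ filters on c, owned by the left side.
E' = σ[c<=6](π[c](π[c,g]((σ[c<=7](R) ⋈[f=d] S))))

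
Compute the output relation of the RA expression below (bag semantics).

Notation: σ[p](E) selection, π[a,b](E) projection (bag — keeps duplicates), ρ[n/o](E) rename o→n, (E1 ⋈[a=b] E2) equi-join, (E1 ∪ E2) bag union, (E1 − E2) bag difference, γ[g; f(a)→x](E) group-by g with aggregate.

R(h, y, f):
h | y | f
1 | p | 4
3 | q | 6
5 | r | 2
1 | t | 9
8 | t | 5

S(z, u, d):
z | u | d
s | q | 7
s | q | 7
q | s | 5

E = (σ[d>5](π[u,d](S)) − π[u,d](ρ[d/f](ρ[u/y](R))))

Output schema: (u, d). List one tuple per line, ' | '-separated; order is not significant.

Subexpression sizes:
  S → 3
  π[u,d](S) → 3
  σ[d>5](π[u,d](S)) → 2
  R → 5
  ρ[u/y](R) → 5
  ρ[d/f](ρ[u/y](R)) → 5
  π[u,d](ρ[d/f](ρ[u/y](R))) → 5
  (σ[d>5](π[u,d](S)) − π[u,d](ρ[d/f](ρ[u/y](R)))) → 2

== RESULT ==
u | d
q | 7
q | 7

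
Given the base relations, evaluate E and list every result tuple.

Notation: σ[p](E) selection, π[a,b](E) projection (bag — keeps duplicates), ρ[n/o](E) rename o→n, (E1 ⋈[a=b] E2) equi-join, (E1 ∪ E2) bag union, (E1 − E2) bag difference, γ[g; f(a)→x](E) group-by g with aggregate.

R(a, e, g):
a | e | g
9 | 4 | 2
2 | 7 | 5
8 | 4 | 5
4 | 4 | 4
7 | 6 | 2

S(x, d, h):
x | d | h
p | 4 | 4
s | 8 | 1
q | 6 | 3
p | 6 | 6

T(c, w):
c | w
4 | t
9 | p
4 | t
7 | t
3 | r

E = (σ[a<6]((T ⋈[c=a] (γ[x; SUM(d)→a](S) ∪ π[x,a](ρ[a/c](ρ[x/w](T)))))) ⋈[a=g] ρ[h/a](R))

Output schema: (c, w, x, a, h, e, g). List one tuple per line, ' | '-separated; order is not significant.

Stepwise |·|:
  T → 5
  S → 4
  γ[x; SUM(d)→a](S) → 3
  T → 5
  ρ[x/w](T) → 5
  ρ[a/c](ρ[x/w](T)) → 5
  π[x,a](ρ[a/c](ρ[x/w](T))) → 5
  (γ[x; SUM(d)→a](S) ∪ π[x,a](ρ[a/c](ρ[x/w](T)))) → 8
  (T ⋈[c=a] (γ[x; SUM(d)→a](S) ∪ π[x,a](ρ[a/c](ρ[x/w](T))))) → 7
  σ[a<6]((T ⋈[c=a] (γ[x; SUM(d)→a](S) ∪ π[x,a](ρ[a/c](ρ[x/w](T)))))) → 5
  R → 5
  ρ[h/a](R) → 5
  (σ[a<6]((T ⋈[c=a] (γ[x; SUM(d)→a](S) ∪ π[x,a](ρ[a/c](ρ[x/w](T)))))) ⋈[a=g] ρ[h/a](R)) → 4

== RESULT ==
c | w | x | a | h | e | g
4 | t | t | 4 | 4 | 4 | 4
4 | t | t | 4 | 4 | 4 | 4
4 | t | t | 4 | 4 | 4 | 4
4 | t | t | 4 | 4 | 4 | 4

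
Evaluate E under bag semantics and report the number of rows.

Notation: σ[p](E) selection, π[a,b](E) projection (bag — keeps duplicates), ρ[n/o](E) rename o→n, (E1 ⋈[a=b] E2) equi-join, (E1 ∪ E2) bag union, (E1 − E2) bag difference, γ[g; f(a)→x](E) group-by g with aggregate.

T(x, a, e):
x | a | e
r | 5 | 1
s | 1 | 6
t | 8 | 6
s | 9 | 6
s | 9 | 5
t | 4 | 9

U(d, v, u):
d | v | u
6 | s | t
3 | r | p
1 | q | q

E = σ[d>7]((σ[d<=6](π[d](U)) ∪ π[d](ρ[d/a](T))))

Subexpression sizes:
  U → 3
  π[d](U) → 3
  σ[d<=6](π[d](U)) → 3
  T → 6
  ρ[d/a](T) → 6
  π[d](ρ[d/a](T)) → 6
  (σ[d<=6](π[d](U)) ∪ π[d](ρ[d/a](T))) → 9
  σ[d>7]((σ[d<=6](π[d](U)) ∪ π[d](ρ[d/a](T)))) → 3

|E| = 3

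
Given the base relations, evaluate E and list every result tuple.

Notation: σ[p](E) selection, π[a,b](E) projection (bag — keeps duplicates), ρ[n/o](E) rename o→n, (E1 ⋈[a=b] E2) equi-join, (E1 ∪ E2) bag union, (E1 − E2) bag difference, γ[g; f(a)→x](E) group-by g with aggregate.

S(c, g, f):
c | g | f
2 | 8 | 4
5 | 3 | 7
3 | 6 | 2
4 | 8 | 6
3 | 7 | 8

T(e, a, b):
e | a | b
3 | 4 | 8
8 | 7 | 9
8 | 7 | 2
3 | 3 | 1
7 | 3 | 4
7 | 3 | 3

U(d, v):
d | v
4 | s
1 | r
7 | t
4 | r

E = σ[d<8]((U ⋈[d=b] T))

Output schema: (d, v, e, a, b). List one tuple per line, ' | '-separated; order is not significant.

Row counts bottom-up:
  U → 4
  T → 6
  (U ⋈[d=b] T) → 3
  σ[d<8]((U ⋈[d=b] T)) → 3

== RESULT ==
d | v | e | a | b
1 | r | 3 | 3 | 1
4 | r | 7 | 3 | 4
4 | s | 7 | 3 | 4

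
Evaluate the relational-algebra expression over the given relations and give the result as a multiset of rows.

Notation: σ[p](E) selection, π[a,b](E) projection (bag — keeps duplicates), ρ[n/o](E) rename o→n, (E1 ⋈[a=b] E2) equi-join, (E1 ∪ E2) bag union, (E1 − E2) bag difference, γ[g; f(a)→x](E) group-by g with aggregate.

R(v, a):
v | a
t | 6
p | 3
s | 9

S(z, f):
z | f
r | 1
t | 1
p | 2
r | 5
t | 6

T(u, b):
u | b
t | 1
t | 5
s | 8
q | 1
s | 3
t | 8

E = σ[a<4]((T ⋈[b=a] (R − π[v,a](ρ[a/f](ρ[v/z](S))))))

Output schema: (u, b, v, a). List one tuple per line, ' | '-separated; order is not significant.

Per-node cardinality:
  T → 6
  R → 3
  S → 5
  ρ[v/z](S) → 5
  ρ[a/f](ρ[v/z](S)) → 5
  π[v,a](ρ[a/f](ρ[v/z](S))) → 5
  (R − π[v,a](ρ[a/f](ρ[v/z](S)))) → 2
  (T ⋈[b=a] (R − π[v,a](ρ[a/f](ρ[v/z](S))))) → 1
  σ[a<4]((T ⋈[b=a] (R − π[v,a](ρ[a/f](ρ[v/z](S)))))) → 1

== RESULT ==
u | b | v | a
s | 3 | p | 3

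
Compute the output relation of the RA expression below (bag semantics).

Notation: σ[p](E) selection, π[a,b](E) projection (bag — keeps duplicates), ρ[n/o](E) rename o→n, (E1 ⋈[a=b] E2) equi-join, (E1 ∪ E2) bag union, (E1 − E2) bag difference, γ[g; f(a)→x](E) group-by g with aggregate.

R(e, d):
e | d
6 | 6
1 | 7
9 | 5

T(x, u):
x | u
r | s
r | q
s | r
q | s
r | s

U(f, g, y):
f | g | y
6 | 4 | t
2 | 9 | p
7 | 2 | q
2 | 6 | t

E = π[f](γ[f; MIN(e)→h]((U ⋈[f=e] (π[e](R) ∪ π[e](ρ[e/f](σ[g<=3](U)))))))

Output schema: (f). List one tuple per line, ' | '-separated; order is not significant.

Row counts bottom-up:
  U → 4
  R → 3
  π[e](R) → 3
  U → 4
  σ[g<=3](U) → 1
  ρ[e/f](σ[g<=3](U)) → 1
  π[e](ρ[e/f](σ[g<=3](U))) → 1
  (π[e](R) ∪ π[e](ρ[e/f](σ[g<=3](U)))) → 4
  (U ⋈[f=e] (π[e](R) ∪ π[e](ρ[e/f](σ[g<=3](U))))) → 2
  γ[f; MIN(e)→h]((U ⋈[f=e] (π[e](R) ∪ π[e](ρ[e/f](σ[g<=3](U)))))) → 2
  π[f](γ[f; MIN(e)→h]((U ⋈[f=e] (π[e](R) ∪ π[e](ρ[e/f](σ[g<=3](U))))))) → 2

== RESULT ==
f
6
7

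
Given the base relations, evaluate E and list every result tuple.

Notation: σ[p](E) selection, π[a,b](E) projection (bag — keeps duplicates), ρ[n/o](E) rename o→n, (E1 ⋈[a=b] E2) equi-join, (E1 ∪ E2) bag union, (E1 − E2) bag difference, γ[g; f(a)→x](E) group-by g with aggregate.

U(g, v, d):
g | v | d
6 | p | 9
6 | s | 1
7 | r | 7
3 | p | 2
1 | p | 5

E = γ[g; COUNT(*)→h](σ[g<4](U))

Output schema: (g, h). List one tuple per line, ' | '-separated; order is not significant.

Subexpression sizes:
  U → 5
  σ[g<4](U) → 2
  γ[g; COUNT(*)→h](σ[g<4](U)) → 2

== RESULT ==
g | h
1 | 1
3 | 1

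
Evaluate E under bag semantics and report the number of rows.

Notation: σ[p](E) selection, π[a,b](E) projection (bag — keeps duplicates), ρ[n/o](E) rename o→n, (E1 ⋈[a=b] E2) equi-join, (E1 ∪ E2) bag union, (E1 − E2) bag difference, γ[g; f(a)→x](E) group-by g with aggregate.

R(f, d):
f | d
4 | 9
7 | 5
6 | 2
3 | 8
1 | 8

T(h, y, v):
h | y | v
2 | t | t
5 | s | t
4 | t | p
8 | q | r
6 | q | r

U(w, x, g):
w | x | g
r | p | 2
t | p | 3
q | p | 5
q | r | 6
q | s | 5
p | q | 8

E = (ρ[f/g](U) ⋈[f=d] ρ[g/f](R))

Subexpression sizes:
  U → 6
  ρ[f/g](U) → 6
  R → 5
  ρ[g/f](R) → 5
  (ρ[f/g](U) ⋈[f=d] ρ[g/f](R)) → 5

|E| = 5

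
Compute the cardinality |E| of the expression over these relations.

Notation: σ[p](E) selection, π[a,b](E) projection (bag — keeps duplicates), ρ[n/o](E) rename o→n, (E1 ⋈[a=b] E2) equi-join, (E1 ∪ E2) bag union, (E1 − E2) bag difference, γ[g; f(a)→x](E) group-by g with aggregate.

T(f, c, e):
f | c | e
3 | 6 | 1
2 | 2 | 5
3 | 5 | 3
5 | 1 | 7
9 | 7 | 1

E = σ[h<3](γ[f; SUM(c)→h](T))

Subexpression sizes:
  T → 5
  γ[f; SUM(c)→h](T) → 4
  σ[h<3](γ[f; SUM(c)→h](T)) → 2

|E| = 2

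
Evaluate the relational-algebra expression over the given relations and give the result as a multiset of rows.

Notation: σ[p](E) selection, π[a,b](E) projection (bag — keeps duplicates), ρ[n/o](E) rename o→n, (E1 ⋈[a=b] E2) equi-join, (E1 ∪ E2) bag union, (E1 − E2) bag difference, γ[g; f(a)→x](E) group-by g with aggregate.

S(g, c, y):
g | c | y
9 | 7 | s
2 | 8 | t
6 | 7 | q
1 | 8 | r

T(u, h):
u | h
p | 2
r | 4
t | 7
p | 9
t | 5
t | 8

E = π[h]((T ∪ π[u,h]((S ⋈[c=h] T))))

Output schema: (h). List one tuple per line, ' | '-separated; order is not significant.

Row counts bottom-up:
  T → 6
  S → 4
  T → 6
  (S ⋈[c=h] T) → 4
  π[u,h]((S ⋈[c=h] T)) → 4
  (T ∪ π[u,h]((S ⋈[c=h] T))) → 10
  π[h]((T ∪ π[u,h]((S ⋈[c=h] T)))) → 10

== RESULT ==
h
2
4
5
7
7
7
8
8
8
9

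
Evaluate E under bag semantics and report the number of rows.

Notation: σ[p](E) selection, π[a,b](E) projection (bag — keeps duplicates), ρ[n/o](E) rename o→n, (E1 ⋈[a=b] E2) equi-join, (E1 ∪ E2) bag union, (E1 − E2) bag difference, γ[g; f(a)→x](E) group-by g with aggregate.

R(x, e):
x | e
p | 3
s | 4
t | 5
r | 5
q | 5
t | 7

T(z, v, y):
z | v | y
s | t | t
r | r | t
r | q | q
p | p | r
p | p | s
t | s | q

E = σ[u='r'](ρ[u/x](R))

Per-node cardinality:
  R → 6
  ρ[u/x](R) → 6
  σ[u='r'](ρ[u/x](R)) → 1

|E| = 1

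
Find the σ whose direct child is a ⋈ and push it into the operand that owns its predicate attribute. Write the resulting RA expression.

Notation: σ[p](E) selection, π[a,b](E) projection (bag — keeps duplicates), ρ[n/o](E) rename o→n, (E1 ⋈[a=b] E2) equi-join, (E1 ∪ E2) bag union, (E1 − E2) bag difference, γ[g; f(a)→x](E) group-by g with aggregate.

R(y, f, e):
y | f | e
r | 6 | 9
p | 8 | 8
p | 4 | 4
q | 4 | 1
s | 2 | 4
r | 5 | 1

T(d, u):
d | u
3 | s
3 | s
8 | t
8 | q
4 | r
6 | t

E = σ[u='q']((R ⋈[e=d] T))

σ filters on u, owned by the right side.
E' = (R ⋈[e=d] σ[u='q'](T))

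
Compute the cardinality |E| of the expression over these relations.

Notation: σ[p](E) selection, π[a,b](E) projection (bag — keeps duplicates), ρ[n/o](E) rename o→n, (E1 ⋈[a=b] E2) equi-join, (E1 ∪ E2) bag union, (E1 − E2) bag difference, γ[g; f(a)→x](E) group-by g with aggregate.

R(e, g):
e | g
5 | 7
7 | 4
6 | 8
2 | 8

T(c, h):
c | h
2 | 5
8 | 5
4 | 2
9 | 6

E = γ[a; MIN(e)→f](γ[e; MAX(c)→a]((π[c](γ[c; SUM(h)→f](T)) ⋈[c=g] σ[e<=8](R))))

Stepwise |·|:
  T → 4
  γ[c; SUM(h)→f](T) → 4
  π[c](γ[c; SUM(h)→f](T)) → 4
  R → 4
  σ[e<=8](R) → 4
  (π[c](γ[c; SUM(h)→f](T)) ⋈[c=g] σ[e<=8](R)) → 3
  γ[e; MAX(c)→a]((π[c](γ[c; SUM(h)→f](T)) ⋈[c=g] σ[e<=8](R))) → 3
  γ[a; MIN(e)→f](γ[e; MAX(c)→a]((π[c](γ[c; SUM(h)→f](T)) ⋈[c=g] σ[e<=8](R)))) → 2

|E| = 2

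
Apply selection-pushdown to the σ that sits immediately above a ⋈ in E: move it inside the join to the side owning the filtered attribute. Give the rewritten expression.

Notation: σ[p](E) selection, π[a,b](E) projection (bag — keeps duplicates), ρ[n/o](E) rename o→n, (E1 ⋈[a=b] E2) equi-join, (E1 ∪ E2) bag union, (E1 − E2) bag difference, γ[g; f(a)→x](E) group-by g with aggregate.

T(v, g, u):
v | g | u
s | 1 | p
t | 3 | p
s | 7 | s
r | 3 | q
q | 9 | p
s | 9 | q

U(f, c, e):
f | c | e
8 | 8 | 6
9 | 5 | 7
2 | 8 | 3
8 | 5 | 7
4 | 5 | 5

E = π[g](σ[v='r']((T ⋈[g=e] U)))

σ filters on v, owned by the left side.
E' = π[g]((σ[v='r'](T) ⋈[g=e] U))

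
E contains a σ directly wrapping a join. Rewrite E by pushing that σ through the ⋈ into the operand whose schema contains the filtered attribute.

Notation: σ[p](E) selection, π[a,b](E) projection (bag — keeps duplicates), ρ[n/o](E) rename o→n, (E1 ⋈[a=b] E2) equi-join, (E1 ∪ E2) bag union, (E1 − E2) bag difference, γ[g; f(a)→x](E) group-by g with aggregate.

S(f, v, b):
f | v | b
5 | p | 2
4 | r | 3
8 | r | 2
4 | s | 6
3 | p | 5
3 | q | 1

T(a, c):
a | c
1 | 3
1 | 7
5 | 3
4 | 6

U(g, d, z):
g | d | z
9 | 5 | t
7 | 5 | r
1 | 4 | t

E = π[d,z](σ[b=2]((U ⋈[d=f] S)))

σ filters on b, owned by the right side.
E' = π[d,z]((U ⋈[d=f] σ[b=2](S)))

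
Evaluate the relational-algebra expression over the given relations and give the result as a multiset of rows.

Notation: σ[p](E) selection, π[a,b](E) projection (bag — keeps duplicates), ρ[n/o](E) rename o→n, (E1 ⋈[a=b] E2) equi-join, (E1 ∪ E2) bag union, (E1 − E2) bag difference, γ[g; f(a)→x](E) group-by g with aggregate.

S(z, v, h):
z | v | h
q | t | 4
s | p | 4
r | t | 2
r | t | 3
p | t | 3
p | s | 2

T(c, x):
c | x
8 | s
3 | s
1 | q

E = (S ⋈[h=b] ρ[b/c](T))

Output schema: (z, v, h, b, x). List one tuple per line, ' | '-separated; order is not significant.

Subexpression sizes:
  S → 6
  T → 3
  ρ[b/c](T) → 3
  (S ⋈[h=b] ρ[b/c](T)) → 2

== RESULT ==
z | v | h | b | x
p | t | 3 | 3 | s
r | t | 3 | 3 | s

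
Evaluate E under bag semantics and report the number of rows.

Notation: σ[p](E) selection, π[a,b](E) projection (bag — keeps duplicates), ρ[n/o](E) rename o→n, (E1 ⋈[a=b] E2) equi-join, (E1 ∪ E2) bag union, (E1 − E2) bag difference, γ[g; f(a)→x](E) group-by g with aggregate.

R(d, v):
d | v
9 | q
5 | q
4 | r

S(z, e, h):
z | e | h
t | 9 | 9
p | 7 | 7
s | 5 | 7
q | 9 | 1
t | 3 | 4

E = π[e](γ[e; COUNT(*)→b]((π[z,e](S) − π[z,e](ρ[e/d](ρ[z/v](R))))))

Per-node cardinality:
  S → 5
  π[z,e](S) → 5
  R → 3
  ρ[z/v](R) → 3
  ρ[e/d](ρ[z/v](R)) → 3
  π[z,e](ρ[e/d](ρ[z/v](R))) → 3
  (π[z,e](S) − π[z,e](ρ[e/d](ρ[z/v](R)))) → 4
  γ[e; COUNT(*)→b]((π[z,e](S) − π[z,e](ρ[e/d](ρ[z/v](R))))) → 4
  π[e](γ[e; COUNT(*)→b]((π[z,e](S) − π[z,e](ρ[e/d](ρ[z/v](R)))))) → 4

|E| = 4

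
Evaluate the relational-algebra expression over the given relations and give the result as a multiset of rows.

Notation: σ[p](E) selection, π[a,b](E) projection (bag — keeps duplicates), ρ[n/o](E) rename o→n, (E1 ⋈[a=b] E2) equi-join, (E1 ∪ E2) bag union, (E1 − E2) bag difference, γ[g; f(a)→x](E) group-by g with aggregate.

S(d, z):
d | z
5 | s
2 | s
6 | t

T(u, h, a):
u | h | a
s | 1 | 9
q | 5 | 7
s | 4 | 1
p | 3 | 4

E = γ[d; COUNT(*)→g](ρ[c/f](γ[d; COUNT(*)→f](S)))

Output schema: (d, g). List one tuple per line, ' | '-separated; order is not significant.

Row counts bottom-up:
  S → 3
  γ[d; COUNT(*)→f](S) → 3
  ρ[c/f](γ[d; COUNT(*)→f](S)) → 3
  γ[d; COUNT(*)→g](ρ[c/f](γ[d; COUNT(*)→f](S))) → 3

== RESULT ==
d | g
2 | 1
5 | 1
6 | 1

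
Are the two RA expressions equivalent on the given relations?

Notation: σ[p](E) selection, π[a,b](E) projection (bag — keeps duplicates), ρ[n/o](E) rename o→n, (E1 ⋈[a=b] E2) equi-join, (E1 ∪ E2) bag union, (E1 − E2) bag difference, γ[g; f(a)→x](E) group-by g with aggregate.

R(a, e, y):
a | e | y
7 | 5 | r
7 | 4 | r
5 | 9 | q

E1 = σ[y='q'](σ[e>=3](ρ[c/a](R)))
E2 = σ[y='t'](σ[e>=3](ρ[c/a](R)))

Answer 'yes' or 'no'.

E1 per-node cardinality:
  R → 3
  ρ[c/a](R) → 3
  σ[e>=3](ρ[c/a](R)) → 3
  σ[y='q'](σ[e>=3](ρ[c/a](R))) → 1
E2 per-node cardinality:
  R → 3
  ρ[c/a](R) → 3
  σ[e>=3](ρ[c/a](R)) → 3
  σ[y='t'](σ[e>=3](ρ[c/a](R))) → 0

E1 result:
c | e | y
5 | 9 | q
E2 result:
c | e | y
(0 rows)
Witness: (5, 9, 'q') appears 1× in E1 but 0× in E2.

no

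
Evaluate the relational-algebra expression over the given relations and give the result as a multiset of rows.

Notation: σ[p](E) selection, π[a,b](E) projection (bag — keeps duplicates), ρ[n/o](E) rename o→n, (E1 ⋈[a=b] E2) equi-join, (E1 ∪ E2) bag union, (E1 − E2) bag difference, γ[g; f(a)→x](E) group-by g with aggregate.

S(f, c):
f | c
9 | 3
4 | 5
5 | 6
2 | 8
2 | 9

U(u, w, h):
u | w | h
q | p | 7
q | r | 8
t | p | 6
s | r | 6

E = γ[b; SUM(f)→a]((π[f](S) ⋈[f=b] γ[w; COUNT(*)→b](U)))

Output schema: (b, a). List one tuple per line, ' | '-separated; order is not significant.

Row counts bottom-up:
  S → 5
  π[f](S) → 5
  U → 4
  γ[w; COUNT(*)→b](U) → 2
  (π[f](S) ⋈[f=b] γ[w; COUNT(*)→b](U)) → 4
  γ[b; SUM(f)→a]((π[f](S) ⋈[f=b] γ[w; COUNT(*)→b](U))) → 1

== RESULT ==
b | a
2 | 8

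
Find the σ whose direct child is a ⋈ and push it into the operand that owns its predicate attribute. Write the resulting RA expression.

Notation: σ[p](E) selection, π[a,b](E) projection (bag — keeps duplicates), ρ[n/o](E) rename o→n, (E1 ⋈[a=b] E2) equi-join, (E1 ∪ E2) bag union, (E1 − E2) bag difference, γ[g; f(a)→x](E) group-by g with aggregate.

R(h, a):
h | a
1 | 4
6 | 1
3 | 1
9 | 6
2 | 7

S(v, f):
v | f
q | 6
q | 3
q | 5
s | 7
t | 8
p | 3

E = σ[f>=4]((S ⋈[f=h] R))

σ filters on f, owned by the left side.
E' = (σ[f>=4](S) ⋈[f=h] R)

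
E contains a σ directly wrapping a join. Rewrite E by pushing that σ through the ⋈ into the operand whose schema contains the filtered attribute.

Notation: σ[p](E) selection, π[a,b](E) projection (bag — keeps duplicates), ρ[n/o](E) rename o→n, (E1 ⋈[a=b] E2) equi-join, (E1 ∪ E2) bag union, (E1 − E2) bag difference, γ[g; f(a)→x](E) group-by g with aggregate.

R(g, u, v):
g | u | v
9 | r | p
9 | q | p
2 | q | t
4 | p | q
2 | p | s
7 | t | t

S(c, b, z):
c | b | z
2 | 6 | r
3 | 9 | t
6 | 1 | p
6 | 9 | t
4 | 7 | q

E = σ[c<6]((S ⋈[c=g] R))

σ filters on c, owned by the left side.
E' = (σ[c<6](S) ⋈[c=g] R)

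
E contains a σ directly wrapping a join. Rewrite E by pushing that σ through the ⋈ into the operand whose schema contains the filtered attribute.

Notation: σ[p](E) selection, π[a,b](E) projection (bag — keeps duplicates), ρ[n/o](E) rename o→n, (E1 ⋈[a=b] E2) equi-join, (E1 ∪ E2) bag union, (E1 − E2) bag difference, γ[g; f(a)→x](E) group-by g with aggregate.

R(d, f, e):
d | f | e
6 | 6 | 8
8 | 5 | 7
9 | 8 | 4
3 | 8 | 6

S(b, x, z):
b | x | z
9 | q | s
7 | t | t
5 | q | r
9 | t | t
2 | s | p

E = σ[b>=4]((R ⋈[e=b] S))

σ filters on b, owned by the right side.
E' = (R ⋈[e=b] σ[b>=4](S))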